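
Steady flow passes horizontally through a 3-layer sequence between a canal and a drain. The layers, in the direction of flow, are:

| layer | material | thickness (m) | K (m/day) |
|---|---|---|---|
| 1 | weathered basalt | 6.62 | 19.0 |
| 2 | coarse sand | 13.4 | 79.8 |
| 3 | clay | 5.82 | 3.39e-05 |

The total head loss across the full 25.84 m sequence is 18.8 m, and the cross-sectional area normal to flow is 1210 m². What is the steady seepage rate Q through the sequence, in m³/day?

Flow is perpendicular to layering, so the layers act in series and the equivalent K is the thickness-weighted harmonic mean.
Total thickness L = 6.62 + 13.4 + 5.82 = 25.84 m.
Σ(b_i/K_i) = 6.62/19.0 + 13.4/79.8 + 5.82/3.39e-05 = 1.717e+05 d.
K_eq = L / Σ(b_i/K_i) = 25.84 / 1.717e+05 = 0.0001505 m/day.
Q = K_eq · A · (Δh/L) = 0.0001505 × 1210 × (18.8/25.84) = 0.1325 m³/day.

0.133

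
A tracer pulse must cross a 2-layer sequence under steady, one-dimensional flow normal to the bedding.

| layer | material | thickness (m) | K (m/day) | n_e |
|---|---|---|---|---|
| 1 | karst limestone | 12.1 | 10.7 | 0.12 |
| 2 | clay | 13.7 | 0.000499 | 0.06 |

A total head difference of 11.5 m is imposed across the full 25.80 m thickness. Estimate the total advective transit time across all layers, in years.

14.9

With flow normal to the layers, continuity requires the same specific discharge q through every layer.
Σ(b_i/K_i) = 12.1/10.7 + 13.7/0.000499 = 27456 d.
q = Δh / Σ(b_i/K_i) = 11.5 / 27456 = 0.0004189 m/day.
In each layer the seepage velocity is v_i = q/n_i, so the layer transit time is t_i = b_i·n_i / q:
  layer 1 (karst limestone): t_1 = 12.1 × 0.12 / 0.0004189 = 3467 d
  layer 2 (clay): t_2 = 13.7 × 0.06 / 0.0004189 = 1963 d
Total t = Σ t_i = 5429 days = 14.86 years.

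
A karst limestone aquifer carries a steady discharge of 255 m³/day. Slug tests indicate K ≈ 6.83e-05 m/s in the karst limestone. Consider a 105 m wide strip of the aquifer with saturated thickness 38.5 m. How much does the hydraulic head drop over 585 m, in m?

Convert K: 6.83e-05 m/s × 86400 = 5.901 m/day.
Cross-sectional area A = 105 × 38.5 = 4042 m².
From Q = K·A·i, i = Q / (K·A) = 255 / (5.901 × 4042) = 0.01069.
Head loss Δh = i · L = 0.01069 × 585 = 6.253 m.

6.25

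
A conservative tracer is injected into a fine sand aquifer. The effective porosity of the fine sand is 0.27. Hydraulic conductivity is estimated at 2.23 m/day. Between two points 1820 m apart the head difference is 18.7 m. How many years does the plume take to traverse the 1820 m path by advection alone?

58.7

Hydraulic gradient i = Δh / L = 18.7 / 1820 = 0.01027.
Darcy flux q = K · i = 2.230 × 0.01027 = 0.02291 m/day.
Seepage velocity v = q / n_e = 0.02291 / 0.27 = 0.08486 m/day.
Travel time t = L / v = 1820 / 0.08486 = 21447 days = 58.72 years.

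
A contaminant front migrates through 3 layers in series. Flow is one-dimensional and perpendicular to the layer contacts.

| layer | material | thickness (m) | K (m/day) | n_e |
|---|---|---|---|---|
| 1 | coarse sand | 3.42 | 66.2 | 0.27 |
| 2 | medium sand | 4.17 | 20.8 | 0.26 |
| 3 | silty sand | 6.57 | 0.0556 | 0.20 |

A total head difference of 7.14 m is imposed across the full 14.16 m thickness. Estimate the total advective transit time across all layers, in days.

With flow normal to the layers, continuity requires the same specific discharge q through every layer.
Σ(b_i/K_i) = 3.42/66.2 + 4.17/20.8 + 6.57/0.0556 = 118.4 d.
q = Δh / Σ(b_i/K_i) = 7.14 / 118.4 = 0.06030 m/day.
In each layer the seepage velocity is v_i = q/n_i, so the layer transit time is t_i = b_i·n_i / q:
  layer 1 (coarse sand): t_1 = 3.42 × 0.27 / 0.06030 = 15.31 d
  layer 2 (medium sand): t_2 = 4.17 × 0.26 / 0.06030 = 17.98 d
  layer 3 (silty sand): t_3 = 6.57 × 0.20 / 0.06030 = 21.79 d
Total t = Σ t_i = 55.09 days.

55.1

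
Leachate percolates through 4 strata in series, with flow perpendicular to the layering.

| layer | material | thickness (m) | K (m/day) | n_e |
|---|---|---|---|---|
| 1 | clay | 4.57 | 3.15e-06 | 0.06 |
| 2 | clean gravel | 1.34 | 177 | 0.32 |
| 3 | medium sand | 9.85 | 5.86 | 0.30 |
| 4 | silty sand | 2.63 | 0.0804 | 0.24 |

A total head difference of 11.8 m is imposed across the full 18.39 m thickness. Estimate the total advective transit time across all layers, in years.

With flow normal to the layers, continuity requires the same specific discharge q through every layer.
Σ(b_i/K_i) = 4.57/3.15e-06 + 1.34/177 + 9.85/5.86 + 2.63/0.0804 = 1.451e+06 d.
q = Δh / Σ(b_i/K_i) = 11.8 / 1.451e+06 = 8.133e-06 m/day.
In each layer the seepage velocity is v_i = q/n_i, so the layer transit time is t_i = b_i·n_i / q:
  layer 1 (clay): t_1 = 4.57 × 0.06 / 8.133e-06 = 33713 d
  layer 2 (clean gravel): t_2 = 1.34 × 0.32 / 8.133e-06 = 52722 d
  layer 3 (medium sand): t_3 = 9.85 × 0.30 / 8.133e-06 = 3.633e+05 d
  layer 4 (silty sand): t_4 = 2.63 × 0.24 / 8.133e-06 = 77607 d
Total t = Σ t_i = 5.274e+05 days = 1444 years.

1440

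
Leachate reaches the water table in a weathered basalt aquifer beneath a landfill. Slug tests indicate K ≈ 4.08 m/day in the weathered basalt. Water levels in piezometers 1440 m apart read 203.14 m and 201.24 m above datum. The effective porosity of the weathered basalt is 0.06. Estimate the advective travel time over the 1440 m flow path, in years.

Hydraulic gradient i = (203.14 − 201.24) / 1440 = 1.9 / 1440 = 0.001319.
Darcy flux q = K · i = 4.080 × 0.001319 = 0.005383 m/day.
Seepage velocity v = q / n_e = 0.005383 / 0.06 = 0.08972 m/day.
Travel time t = L / v = 1440 / 0.08972 = 16050 days = 43.94 years.

43.9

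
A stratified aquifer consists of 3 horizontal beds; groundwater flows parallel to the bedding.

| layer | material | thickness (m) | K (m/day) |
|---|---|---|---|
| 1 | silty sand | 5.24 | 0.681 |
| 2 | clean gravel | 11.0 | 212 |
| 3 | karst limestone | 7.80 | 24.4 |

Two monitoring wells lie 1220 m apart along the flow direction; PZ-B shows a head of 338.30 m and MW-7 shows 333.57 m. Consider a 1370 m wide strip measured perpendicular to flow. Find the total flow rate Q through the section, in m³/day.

13400

Flow is parallel to layering, so each bed carries its own Darcy discharge and the transmissivities add.
Σ(K_i·b_i) = 0.681×5.24 + 212×11.0 + 24.4×7.80 = 2526 m²/day.
Hydraulic gradient i = (338.30 − 333.57) / 1220 = 4.73 / 1220 = 0.003877.
Q = Σ(K_i·b_i) · W · i = 2526 × 1370 × 0.003877 = 13416 m³/day.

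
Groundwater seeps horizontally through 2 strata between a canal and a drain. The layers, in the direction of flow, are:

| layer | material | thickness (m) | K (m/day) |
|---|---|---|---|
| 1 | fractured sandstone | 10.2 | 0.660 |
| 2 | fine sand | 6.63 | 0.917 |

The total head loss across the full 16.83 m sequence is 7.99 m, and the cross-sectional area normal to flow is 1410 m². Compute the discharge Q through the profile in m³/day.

497

Flow is perpendicular to layering, so the layers act in series and the equivalent K is the thickness-weighted harmonic mean.
Total thickness L = 10.2 + 6.63 = 16.83 m.
Σ(b_i/K_i) = 10.2/0.660 + 6.63/0.917 = 22.68 d.
K_eq = L / Σ(b_i/K_i) = 16.83 / 22.68 = 0.7419 m/day.
Q = K_eq · A · (Δh/L) = 0.7419 × 1410 × (7.99/16.83) = 496.6 m³/day.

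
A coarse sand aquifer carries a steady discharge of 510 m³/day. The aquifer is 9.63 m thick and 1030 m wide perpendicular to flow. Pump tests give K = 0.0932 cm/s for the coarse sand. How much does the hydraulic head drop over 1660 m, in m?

Convert K: 0.0932 cm/s × 864 = 80.52 m/day.
Cross-sectional area A = 1030 × 9.63 = 9919 m².
From Q = K·A·i, i = Q / (K·A) = 510 / (80.52 × 9919) = 0.0006385.
Head loss Δh = i · L = 0.0006385 × 1660 = 1.060 m.

1.06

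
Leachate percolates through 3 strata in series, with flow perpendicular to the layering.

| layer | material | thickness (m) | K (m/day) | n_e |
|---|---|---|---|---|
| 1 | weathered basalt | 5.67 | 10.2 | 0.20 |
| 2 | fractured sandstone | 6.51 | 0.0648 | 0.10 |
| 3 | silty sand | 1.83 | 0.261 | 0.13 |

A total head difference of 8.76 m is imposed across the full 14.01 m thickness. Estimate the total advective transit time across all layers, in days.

24.9

With flow normal to the layers, continuity requires the same specific discharge q through every layer.
Σ(b_i/K_i) = 5.67/10.2 + 6.51/0.0648 + 1.83/0.261 = 108.0 d.
q = Δh / Σ(b_i/K_i) = 8.76 / 108.0 = 0.08109 m/day.
In each layer the seepage velocity is v_i = q/n_i, so the layer transit time is t_i = b_i·n_i / q:
  layer 1 (weathered basalt): t_1 = 5.67 × 0.20 / 0.08109 = 13.98 d
  layer 2 (fractured sandstone): t_2 = 6.51 × 0.10 / 0.08109 = 8.028 d
  layer 3 (silty sand): t_3 = 1.83 × 0.13 / 0.08109 = 2.934 d
Total t = Σ t_i = 24.95 days.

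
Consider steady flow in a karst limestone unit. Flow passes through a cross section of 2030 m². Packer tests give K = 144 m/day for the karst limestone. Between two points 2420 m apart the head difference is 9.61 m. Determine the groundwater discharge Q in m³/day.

1160

Hydraulic gradient i = Δh / L = 9.61 / 2420 = 0.003971.
Darcy's law: Q = K · A · i = 144.0 × 2030 × 0.003971 = 1161 m³/day.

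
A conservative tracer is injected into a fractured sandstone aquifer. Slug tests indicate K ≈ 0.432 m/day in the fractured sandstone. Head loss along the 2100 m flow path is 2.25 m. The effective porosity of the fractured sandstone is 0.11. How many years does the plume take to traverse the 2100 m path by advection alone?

1370

Hydraulic gradient i = Δh / L = 2.25 / 2100 = 0.001071.
Darcy flux q = K · i = 0.4320 × 0.001071 = 0.0004629 m/day.
Seepage velocity v = q / n_e = 0.0004629 / 0.11 = 0.004208 m/day.
Travel time t = L / v = 2100 / 0.004208 = 4.991e+05 days = 1366 years.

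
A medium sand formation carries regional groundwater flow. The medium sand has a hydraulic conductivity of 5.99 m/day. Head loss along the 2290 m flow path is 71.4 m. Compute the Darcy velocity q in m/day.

0.187

Hydraulic gradient i = Δh / L = 71.4 / 2290 = 0.03118.
Specific discharge q = K · i = 5.990 × 0.03118 = 0.1868 m/day.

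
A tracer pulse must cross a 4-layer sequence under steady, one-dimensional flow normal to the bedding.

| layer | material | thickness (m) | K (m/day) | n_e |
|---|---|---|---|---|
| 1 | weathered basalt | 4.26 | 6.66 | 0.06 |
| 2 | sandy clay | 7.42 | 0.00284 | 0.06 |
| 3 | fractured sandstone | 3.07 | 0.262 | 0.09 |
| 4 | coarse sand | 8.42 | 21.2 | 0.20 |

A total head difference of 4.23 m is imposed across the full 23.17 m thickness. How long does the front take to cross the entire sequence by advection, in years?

With flow normal to the layers, continuity requires the same specific discharge q through every layer.
Σ(b_i/K_i) = 4.26/6.66 + 7.42/0.00284 + 3.07/0.262 + 8.42/21.2 = 2625 d.
q = Δh / Σ(b_i/K_i) = 4.23 / 2625 = 0.001611 m/day.
In each layer the seepage velocity is v_i = q/n_i, so the layer transit time is t_i = b_i·n_i / q:
  layer 1 (weathered basalt): t_1 = 4.26 × 0.06 / 0.001611 = 158.6 d
  layer 2 (sandy clay): t_2 = 7.42 × 0.06 / 0.001611 = 276.3 d
  layer 3 (fractured sandstone): t_3 = 3.07 × 0.09 / 0.001611 = 171.5 d
  layer 4 (coarse sand): t_4 = 8.42 × 0.20 / 0.001611 = 1045 d
Total t = Σ t_i = 1652 days = 4.522 years.

4.52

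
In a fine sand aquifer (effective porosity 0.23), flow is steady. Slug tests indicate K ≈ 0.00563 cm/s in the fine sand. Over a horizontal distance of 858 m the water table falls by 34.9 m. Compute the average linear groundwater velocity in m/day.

Convert K: 0.00563 cm/s × 864 = 4.864 m/day.
Hydraulic gradient i = Δh / L = 34.9 / 858 = 0.04068.
Darcy flux q = K · i = 4.864 × 0.04068 = 0.1979 m/day.
Seepage velocity v = q / n_e = 0.1979 / 0.23 = 0.8603 m/day.

0.860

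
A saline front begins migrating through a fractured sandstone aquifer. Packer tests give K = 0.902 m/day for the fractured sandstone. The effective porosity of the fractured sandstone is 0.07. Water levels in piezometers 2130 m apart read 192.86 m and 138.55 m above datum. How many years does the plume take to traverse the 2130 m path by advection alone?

17.7

Hydraulic gradient i = (192.86 − 138.55) / 2130 = 54.31 / 2130 = 0.02550.
Darcy flux q = K · i = 0.9020 × 0.02550 = 0.02300 m/day.
Seepage velocity v = q / n_e = 0.02300 / 0.07 = 0.3286 m/day.
Travel time t = L / v = 2130 / 0.3286 = 6483 days = 17.75 years.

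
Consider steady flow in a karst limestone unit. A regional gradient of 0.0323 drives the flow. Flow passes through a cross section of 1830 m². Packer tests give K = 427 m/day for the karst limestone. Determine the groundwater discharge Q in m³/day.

Hydraulic gradient i = 0.0323.
Darcy's law: Q = K · A · i = 427.0 × 1830 × 0.03230 = 25240 m³/day.

25200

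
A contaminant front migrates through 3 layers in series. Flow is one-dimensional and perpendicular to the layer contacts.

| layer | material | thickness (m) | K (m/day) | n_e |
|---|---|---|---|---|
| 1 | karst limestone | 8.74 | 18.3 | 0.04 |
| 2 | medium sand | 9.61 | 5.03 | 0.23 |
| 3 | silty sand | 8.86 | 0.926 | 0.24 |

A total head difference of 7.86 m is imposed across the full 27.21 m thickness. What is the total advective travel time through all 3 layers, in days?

With flow normal to the layers, continuity requires the same specific discharge q through every layer.
Σ(b_i/K_i) = 8.74/18.3 + 9.61/5.03 + 8.86/0.926 = 11.96 d.
q = Δh / Σ(b_i/K_i) = 7.86 / 11.96 = 0.6574 m/day.
In each layer the seepage velocity is v_i = q/n_i, so the layer transit time is t_i = b_i·n_i / q:
  layer 1 (karst limestone): t_1 = 8.74 × 0.04 / 0.6574 = 0.5318 d
  layer 2 (medium sand): t_2 = 9.61 × 0.23 / 0.6574 = 3.362 d
  layer 3 (silty sand): t_3 = 8.86 × 0.24 / 0.6574 = 3.235 d
Total t = Σ t_i = 7.129 days.

7.13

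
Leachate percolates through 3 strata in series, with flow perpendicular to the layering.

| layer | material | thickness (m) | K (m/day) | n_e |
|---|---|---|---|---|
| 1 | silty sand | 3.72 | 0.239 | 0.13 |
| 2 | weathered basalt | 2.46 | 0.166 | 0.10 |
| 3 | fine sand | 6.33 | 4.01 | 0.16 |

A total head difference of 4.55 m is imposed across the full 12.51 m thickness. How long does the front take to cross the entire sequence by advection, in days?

With flow normal to the layers, continuity requires the same specific discharge q through every layer.
Σ(b_i/K_i) = 3.72/0.239 + 2.46/0.166 + 6.33/4.01 = 31.96 d.
q = Δh / Σ(b_i/K_i) = 4.55 / 31.96 = 0.1424 m/day.
In each layer the seepage velocity is v_i = q/n_i, so the layer transit time is t_i = b_i·n_i / q:
  layer 1 (silty sand): t_1 = 3.72 × 0.13 / 0.1424 = 3.397 d
  layer 2 (weathered basalt): t_2 = 2.46 × 0.10 / 0.1424 = 1.728 d
  layer 3 (fine sand): t_3 = 6.33 × 0.16 / 0.1424 = 7.115 d
Total t = Σ t_i = 12.24 days.

12.2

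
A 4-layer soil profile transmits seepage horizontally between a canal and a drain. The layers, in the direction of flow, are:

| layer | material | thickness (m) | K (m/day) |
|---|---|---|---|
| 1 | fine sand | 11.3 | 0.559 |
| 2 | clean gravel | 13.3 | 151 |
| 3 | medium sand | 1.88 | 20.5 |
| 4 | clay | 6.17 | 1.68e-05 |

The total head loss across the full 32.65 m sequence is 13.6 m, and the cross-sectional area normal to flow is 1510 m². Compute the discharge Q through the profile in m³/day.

0.0559

Flow is perpendicular to layering, so the layers act in series and the equivalent K is the thickness-weighted harmonic mean.
Total thickness L = 11.3 + 13.3 + 1.88 + 6.17 = 32.65 m.
Σ(b_i/K_i) = 11.3/0.559 + 13.3/151 + 1.88/20.5 + 6.17/1.68e-05 = 3.673e+05 d.
K_eq = L / Σ(b_i/K_i) = 32.65 / 3.673e+05 = 8.890e-05 m/day.
Q = K_eq · A · (Δh/L) = 8.890e-05 × 1510 × (13.6/32.65) = 0.05591 m³/day.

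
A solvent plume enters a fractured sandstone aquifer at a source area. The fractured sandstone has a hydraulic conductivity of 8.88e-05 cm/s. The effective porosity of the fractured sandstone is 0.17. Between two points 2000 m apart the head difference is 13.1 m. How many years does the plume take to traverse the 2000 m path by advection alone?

Convert K: 8.88e-05 cm/s × 864 = 0.07672 m/day.
Hydraulic gradient i = Δh / L = 13.1 / 2000 = 0.006550.
Darcy flux q = K · i = 0.07672 × 0.006550 = 0.0005025 m/day.
Seepage velocity v = q / n_e = 0.0005025 / 0.17 = 0.002956 m/day.
Travel time t = L / v = 2000 / 0.002956 = 6.766e+05 days = 1852 years.

1850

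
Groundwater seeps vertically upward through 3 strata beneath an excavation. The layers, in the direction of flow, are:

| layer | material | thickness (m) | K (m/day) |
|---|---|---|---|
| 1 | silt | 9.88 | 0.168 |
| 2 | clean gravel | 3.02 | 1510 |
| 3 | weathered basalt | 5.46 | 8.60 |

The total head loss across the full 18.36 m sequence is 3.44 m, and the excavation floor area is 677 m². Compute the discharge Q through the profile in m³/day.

39.2

Flow is perpendicular to layering, so the layers act in series and the equivalent K is the thickness-weighted harmonic mean.
Total thickness L = 9.88 + 3.02 + 5.46 = 18.36 m.
Σ(b_i/K_i) = 9.88/0.168 + 3.02/1510 + 5.46/8.60 = 59.45 d.
K_eq = L / Σ(b_i/K_i) = 18.36 / 59.45 = 0.3088 m/day.
Q = K_eq · A · (Δh/L) = 0.3088 × 677 × (3.44/18.36) = 39.18 m³/day.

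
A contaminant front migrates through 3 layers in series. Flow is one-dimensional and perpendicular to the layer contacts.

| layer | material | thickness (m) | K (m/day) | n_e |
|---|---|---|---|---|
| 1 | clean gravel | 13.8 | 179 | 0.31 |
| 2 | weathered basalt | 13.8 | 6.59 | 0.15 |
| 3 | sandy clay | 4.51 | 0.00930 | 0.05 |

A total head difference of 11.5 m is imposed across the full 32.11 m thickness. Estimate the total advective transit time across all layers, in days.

278

With flow normal to the layers, continuity requires the same specific discharge q through every layer.
Σ(b_i/K_i) = 13.8/179 + 13.8/6.59 + 4.51/0.00930 = 487.1 d.
q = Δh / Σ(b_i/K_i) = 11.5 / 487.1 = 0.02361 m/day.
In each layer the seepage velocity is v_i = q/n_i, so the layer transit time is t_i = b_i·n_i / q:
  layer 1 (clean gravel): t_1 = 13.8 × 0.31 / 0.02361 = 181.2 d
  layer 2 (weathered basalt): t_2 = 13.8 × 0.15 / 0.02361 = 87.68 d
  layer 3 (sandy clay): t_3 = 4.51 × 0.05 / 0.02361 = 9.552 d
Total t = Σ t_i = 278.4 days.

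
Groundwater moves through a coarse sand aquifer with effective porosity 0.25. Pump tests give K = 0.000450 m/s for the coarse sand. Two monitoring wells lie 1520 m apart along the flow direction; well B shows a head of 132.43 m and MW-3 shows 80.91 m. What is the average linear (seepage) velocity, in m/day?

Convert K: 0.000450 m/s × 86400 = 38.88 m/day.
Hydraulic gradient i = (132.43 − 80.91) / 1520 = 51.52 / 1520 = 0.03389.
Darcy flux q = K · i = 38.88 × 0.03389 = 1.318 m/day.
Seepage velocity v = q / n_e = 1.318 / 0.25 = 5.271 m/day.

5.27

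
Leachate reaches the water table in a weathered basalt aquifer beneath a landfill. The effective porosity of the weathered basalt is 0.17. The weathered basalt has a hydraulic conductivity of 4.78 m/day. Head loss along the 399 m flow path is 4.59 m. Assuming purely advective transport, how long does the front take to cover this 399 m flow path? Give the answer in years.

Hydraulic gradient i = Δh / L = 4.59 / 399 = 0.01150.
Darcy flux q = K · i = 4.780 × 0.01150 = 0.05499 m/day.
Seepage velocity v = q / n_e = 0.05499 / 0.17 = 0.3235 m/day.
Travel time t = L / v = 399 / 0.3235 = 1234 days = 3.377 years.

3.38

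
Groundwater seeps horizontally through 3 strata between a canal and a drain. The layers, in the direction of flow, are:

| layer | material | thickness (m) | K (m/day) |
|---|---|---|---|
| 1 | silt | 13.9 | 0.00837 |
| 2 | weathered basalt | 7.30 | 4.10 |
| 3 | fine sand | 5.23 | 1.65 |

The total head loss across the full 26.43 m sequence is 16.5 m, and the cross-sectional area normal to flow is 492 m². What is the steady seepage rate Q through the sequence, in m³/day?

4.87

Flow is perpendicular to layering, so the layers act in series and the equivalent K is the thickness-weighted harmonic mean.
Total thickness L = 13.9 + 7.30 + 5.23 = 26.43 m.
Σ(b_i/K_i) = 13.9/0.00837 + 7.30/4.10 + 5.23/1.65 = 1666 d.
K_eq = L / Σ(b_i/K_i) = 26.43 / 1666 = 0.01587 m/day.
Q = K_eq · A · (Δh/L) = 0.01587 × 492 × (16.5/26.43) = 4.874 m³/day.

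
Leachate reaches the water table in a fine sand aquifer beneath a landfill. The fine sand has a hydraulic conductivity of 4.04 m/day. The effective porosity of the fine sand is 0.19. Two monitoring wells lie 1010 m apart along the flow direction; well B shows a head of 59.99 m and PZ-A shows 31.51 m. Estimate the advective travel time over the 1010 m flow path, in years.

4.61

Hydraulic gradient i = (59.99 − 31.51) / 1010 = 28.48 / 1010 = 0.02820.
Darcy flux q = K · i = 4.040 × 0.02820 = 0.1139 m/day.
Seepage velocity v = q / n_e = 0.1139 / 0.19 = 0.5996 m/day.
Travel time t = L / v = 1010 / 0.5996 = 1685 days = 4.612 years.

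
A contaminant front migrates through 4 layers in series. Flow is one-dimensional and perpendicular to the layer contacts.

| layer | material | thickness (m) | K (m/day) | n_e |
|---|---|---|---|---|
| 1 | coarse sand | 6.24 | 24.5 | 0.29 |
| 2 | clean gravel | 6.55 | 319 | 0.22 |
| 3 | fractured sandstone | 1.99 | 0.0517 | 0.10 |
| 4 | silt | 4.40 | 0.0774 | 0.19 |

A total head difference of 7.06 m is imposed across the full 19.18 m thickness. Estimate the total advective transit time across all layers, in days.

With flow normal to the layers, continuity requires the same specific discharge q through every layer.
Σ(b_i/K_i) = 6.24/24.5 + 6.55/319 + 1.99/0.0517 + 4.40/0.0774 = 95.61 d.
q = Δh / Σ(b_i/K_i) = 7.06 / 95.61 = 0.07384 m/day.
In each layer the seepage velocity is v_i = q/n_i, so the layer transit time is t_i = b_i·n_i / q:
  layer 1 (coarse sand): t_1 = 6.24 × 0.29 / 0.07384 = 24.51 d
  layer 2 (clean gravel): t_2 = 6.55 × 0.22 / 0.07384 = 19.52 d
  layer 3 (fractured sandstone): t_3 = 1.99 × 0.10 / 0.07384 = 2.695 d
  layer 4 (silt): t_4 = 4.40 × 0.19 / 0.07384 = 11.32 d
Total t = Σ t_i = 58.04 days.

58.0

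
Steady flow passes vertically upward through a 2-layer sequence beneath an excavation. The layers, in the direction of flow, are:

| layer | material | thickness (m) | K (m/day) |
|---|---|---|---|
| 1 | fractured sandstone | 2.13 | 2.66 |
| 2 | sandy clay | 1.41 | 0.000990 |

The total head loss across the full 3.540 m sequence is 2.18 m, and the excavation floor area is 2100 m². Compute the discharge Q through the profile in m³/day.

Flow is perpendicular to layering, so the layers act in series and the equivalent K is the thickness-weighted harmonic mean.
Total thickness L = 2.13 + 1.41 = 3.540 m.
Σ(b_i/K_i) = 2.13/2.66 + 1.41/0.000990 = 1425 d.
K_eq = L / Σ(b_i/K_i) = 3.540 / 1425 = 0.002484 m/day.
Q = K_eq · A · (Δh/L) = 0.002484 × 2100 × (2.18/3.540) = 3.213 m³/day.

3.21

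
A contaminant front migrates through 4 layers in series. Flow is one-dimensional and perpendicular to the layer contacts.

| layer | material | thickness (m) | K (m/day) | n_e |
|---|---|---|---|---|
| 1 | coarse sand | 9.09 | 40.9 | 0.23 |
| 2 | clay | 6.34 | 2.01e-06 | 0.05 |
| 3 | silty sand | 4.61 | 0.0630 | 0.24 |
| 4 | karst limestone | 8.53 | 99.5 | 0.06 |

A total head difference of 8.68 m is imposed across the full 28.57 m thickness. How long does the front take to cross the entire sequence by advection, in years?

With flow normal to the layers, continuity requires the same specific discharge q through every layer.
Σ(b_i/K_i) = 9.09/40.9 + 6.34/2.01e-06 + 4.61/0.0630 + 8.53/99.5 = 3.154e+06 d.
q = Δh / Σ(b_i/K_i) = 8.68 / 3.154e+06 = 2.752e-06 m/day.
In each layer the seepage velocity is v_i = q/n_i, so the layer transit time is t_i = b_i·n_i / q:
  layer 1 (coarse sand): t_1 = 9.09 × 0.23 / 2.752e-06 = 7.598e+05 d
  layer 2 (clay): t_2 = 6.34 × 0.05 / 2.752e-06 = 1.152e+05 d
  layer 3 (silty sand): t_3 = 4.61 × 0.24 / 2.752e-06 = 4.021e+05 d
  layer 4 (karst limestone): t_4 = 8.53 × 0.06 / 2.752e-06 = 1.860e+05 d
Total t = Σ t_i = 1.463e+06 days = 4005 years.

4010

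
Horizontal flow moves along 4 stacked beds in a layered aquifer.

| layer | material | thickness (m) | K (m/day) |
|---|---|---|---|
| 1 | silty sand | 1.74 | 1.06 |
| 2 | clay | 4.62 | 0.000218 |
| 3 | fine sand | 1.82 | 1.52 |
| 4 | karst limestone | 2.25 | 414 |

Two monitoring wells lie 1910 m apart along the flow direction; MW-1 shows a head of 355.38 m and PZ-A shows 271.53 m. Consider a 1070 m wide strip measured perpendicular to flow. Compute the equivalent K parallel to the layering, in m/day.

89.8

Flow is parallel to layering, so each bed carries its own Darcy discharge and the transmissivities add.
Σ(K_i·b_i) = 1.06×1.74 + 0.000218×4.62 + 1.52×1.82 + 414×2.25 = 936.1 m²/day.
Total thickness b = 10.43 m, so K_eq = Σ(K_i·b_i)/b = 89.75 m/day.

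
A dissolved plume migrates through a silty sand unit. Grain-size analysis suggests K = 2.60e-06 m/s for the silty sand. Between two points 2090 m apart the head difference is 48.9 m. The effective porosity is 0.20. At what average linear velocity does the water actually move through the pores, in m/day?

Convert K: 2.60e-06 m/s × 86400 = 0.2246 m/day.
Hydraulic gradient i = Δh / L = 48.9 / 2090 = 0.02340.
Darcy flux q = K · i = 0.2246 × 0.02340 = 0.005256 m/day.
Seepage velocity v = q / n_e = 0.005256 / 0.20 = 0.02628 m/day.

0.0263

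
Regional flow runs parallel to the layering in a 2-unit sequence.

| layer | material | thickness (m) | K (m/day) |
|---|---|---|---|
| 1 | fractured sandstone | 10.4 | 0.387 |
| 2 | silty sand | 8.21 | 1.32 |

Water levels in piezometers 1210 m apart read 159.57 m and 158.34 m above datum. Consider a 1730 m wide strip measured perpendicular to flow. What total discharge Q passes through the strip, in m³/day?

Flow is parallel to layering, so each bed carries its own Darcy discharge and the transmissivities add.
Σ(K_i·b_i) = 0.387×10.4 + 1.32×8.21 = 14.86 m²/day.
Hydraulic gradient i = (159.57 − 158.34) / 1210 = 1.23 / 1210 = 0.001017.
Q = Σ(K_i·b_i) · W · i = 14.86 × 1730 × 0.001017 = 26.14 m³/day.

26.1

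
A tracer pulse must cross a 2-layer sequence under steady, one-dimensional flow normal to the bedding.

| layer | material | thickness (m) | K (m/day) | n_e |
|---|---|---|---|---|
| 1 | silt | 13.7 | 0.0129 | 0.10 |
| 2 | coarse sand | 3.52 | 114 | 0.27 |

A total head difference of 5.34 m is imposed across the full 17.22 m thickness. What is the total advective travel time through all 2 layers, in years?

1.26

With flow normal to the layers, continuity requires the same specific discharge q through every layer.
Σ(b_i/K_i) = 13.7/0.0129 + 3.52/114 = 1062 d.
q = Δh / Σ(b_i/K_i) = 5.34 / 1062 = 0.005028 m/day.
In each layer the seepage velocity is v_i = q/n_i, so the layer transit time is t_i = b_i·n_i / q:
  layer 1 (silt): t_1 = 13.7 × 0.10 / 0.005028 = 272.5 d
  layer 2 (coarse sand): t_2 = 3.52 × 0.27 / 0.005028 = 189.0 d
Total t = Σ t_i = 461.5 days = 1.263 years.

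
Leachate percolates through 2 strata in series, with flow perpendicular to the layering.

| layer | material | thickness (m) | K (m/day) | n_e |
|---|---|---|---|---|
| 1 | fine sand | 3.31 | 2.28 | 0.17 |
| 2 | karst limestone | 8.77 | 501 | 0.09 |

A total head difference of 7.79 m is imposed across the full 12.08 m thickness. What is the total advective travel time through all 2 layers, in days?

0.255

With flow normal to the layers, continuity requires the same specific discharge q through every layer.
Σ(b_i/K_i) = 3.31/2.28 + 8.77/501 = 1.469 d.
q = Δh / Σ(b_i/K_i) = 7.79 / 1.469 = 5.302 m/day.
In each layer the seepage velocity is v_i = q/n_i, so the layer transit time is t_i = b_i·n_i / q:
  layer 1 (fine sand): t_1 = 3.31 × 0.17 / 5.302 = 0.1061 d
  layer 2 (karst limestone): t_2 = 8.77 × 0.09 / 5.302 = 0.1489 d
Total t = Σ t_i = 0.2550 days.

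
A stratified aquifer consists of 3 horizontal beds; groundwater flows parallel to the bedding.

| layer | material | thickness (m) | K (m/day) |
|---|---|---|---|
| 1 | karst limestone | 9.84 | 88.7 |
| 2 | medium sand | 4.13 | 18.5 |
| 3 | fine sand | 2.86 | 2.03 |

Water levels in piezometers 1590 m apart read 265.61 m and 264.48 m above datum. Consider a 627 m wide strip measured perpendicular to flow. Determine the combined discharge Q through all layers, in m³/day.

Flow is parallel to layering, so each bed carries its own Darcy discharge and the transmissivities add.
Σ(K_i·b_i) = 88.7×9.84 + 18.5×4.13 + 2.03×2.86 = 955.0 m²/day.
Hydraulic gradient i = (265.61 − 264.48) / 1590 = 1.13 / 1590 = 0.0007107.
Q = Σ(K_i·b_i) · W · i = 955.0 × 627 × 0.0007107 = 425.6 m³/day.

426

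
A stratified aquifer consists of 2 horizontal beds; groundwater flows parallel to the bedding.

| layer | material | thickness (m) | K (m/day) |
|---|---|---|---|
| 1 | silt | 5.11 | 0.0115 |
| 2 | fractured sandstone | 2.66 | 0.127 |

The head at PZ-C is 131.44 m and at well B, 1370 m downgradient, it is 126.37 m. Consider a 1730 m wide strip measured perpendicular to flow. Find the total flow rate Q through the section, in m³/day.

2.54

Flow is parallel to layering, so each bed carries its own Darcy discharge and the transmissivities add.
Σ(K_i·b_i) = 0.0115×5.11 + 0.127×2.66 = 0.3966 m²/day.
Hydraulic gradient i = (131.44 − 126.37) / 1370 = 5.07 / 1370 = 0.003701.
Q = Σ(K_i·b_i) · W · i = 0.3966 × 1730 × 0.003701 = 2.539 m³/day.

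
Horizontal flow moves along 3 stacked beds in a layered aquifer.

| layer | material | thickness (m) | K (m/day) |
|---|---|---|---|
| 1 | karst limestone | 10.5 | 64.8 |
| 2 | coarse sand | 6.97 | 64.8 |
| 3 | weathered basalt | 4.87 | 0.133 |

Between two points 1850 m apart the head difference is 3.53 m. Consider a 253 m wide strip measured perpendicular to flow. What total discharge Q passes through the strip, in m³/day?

Flow is parallel to layering, so each bed carries its own Darcy discharge and the transmissivities add.
Σ(K_i·b_i) = 64.8×10.5 + 64.8×6.97 + 0.133×4.87 = 1133 m²/day.
Hydraulic gradient i = Δh / L = 3.53 / 1850 = 0.001908.
Q = Σ(K_i·b_i) · W · i = 1133 × 253 × 0.001908 = 546.8 m³/day.

547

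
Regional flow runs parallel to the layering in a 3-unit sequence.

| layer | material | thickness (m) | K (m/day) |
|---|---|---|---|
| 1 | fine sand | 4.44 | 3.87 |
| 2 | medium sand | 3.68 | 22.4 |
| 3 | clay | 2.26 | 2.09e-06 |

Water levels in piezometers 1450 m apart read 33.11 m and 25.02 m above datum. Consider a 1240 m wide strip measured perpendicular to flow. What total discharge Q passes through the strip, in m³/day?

689

Flow is parallel to layering, so each bed carries its own Darcy discharge and the transmissivities add.
Σ(K_i·b_i) = 3.87×4.44 + 22.4×3.68 + 2.09e-06×2.26 = 99.61 m²/day.
Hydraulic gradient i = (33.11 − 25.02) / 1450 = 8.09 / 1450 = 0.005579.
Q = Σ(K_i·b_i) · W · i = 99.61 × 1240 × 0.005579 = 689.2 m³/day.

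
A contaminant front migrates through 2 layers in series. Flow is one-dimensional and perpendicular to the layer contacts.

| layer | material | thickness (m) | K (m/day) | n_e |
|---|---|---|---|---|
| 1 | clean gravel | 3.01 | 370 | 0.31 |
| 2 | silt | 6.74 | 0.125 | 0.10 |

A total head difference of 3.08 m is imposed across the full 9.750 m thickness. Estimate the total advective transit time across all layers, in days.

28.1

With flow normal to the layers, continuity requires the same specific discharge q through every layer.
Σ(b_i/K_i) = 3.01/370 + 6.74/0.125 = 53.93 d.
q = Δh / Σ(b_i/K_i) = 3.08 / 53.93 = 0.05711 m/day.
In each layer the seepage velocity is v_i = q/n_i, so the layer transit time is t_i = b_i·n_i / q:
  layer 1 (clean gravel): t_1 = 3.01 × 0.31 / 0.05711 = 16.34 d
  layer 2 (silt): t_2 = 6.74 × 0.10 / 0.05711 = 11.80 d
Total t = Σ t_i = 28.14 days.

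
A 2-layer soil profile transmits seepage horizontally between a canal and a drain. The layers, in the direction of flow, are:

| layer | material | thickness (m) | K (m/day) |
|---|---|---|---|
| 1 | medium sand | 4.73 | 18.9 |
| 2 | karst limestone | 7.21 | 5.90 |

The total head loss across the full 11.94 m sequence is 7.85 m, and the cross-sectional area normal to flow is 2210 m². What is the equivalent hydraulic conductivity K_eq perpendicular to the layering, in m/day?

8.11

Flow is perpendicular to layering, so the layers act in series and the equivalent K is the thickness-weighted harmonic mean.
Total thickness L = 4.73 + 7.21 = 11.94 m.
Σ(b_i/K_i) = 4.73/18.9 + 7.21/5.90 = 1.472 d.
K_eq = L / Σ(b_i/K_i) = 11.94 / 1.472 = 8.110 m/day.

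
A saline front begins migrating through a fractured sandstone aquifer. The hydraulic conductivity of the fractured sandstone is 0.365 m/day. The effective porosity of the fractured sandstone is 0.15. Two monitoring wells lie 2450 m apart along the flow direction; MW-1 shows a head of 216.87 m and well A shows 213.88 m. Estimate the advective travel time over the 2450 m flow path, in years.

2260

Hydraulic gradient i = (216.87 − 213.88) / 2450 = 2.99 / 2450 = 0.001220.
Darcy flux q = K · i = 0.3650 × 0.001220 = 0.0004454 m/day.
Seepage velocity v = q / n_e = 0.0004454 / 0.15 = 0.002970 m/day.
Travel time t = L / v = 2450 / 0.002970 = 8.250e+05 days = 2259 years.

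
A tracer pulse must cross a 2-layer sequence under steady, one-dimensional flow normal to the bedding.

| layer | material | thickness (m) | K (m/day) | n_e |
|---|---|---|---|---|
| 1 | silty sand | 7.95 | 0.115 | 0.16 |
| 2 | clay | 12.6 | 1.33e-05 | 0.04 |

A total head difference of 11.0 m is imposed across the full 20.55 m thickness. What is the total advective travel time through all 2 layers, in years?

419

With flow normal to the layers, continuity requires the same specific discharge q through every layer.
Σ(b_i/K_i) = 7.95/0.115 + 12.6/1.33e-05 = 9.474e+05 d.
q = Δh / Σ(b_i/K_i) = 11.0 / 9.474e+05 = 1.161e-05 m/day.
In each layer the seepage velocity is v_i = q/n_i, so the layer transit time is t_i = b_i·n_i / q:
  layer 1 (silty sand): t_1 = 7.95 × 0.16 / 1.161e-05 = 1.096e+05 d
  layer 2 (clay): t_2 = 12.6 × 0.04 / 1.161e-05 = 43410 d
Total t = Σ t_i = 1.530e+05 days = 418.8 years.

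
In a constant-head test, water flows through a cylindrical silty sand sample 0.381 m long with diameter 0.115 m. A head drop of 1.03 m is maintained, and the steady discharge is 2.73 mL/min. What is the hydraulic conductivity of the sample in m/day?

0.140

Cross-sectional area A = π·(d/2)² = π × (0.115/2)² = 0.01039 m².
Convert discharge: 2.73 mL/min = 4.550e-08 m³/s.
Darcy's law rearranged: K = Q·L / (A·Δh) = 4.550e-08 × 0.381 / (0.01039 × 1.03) = 1.620e-06 m/s = 0.1400 m/day.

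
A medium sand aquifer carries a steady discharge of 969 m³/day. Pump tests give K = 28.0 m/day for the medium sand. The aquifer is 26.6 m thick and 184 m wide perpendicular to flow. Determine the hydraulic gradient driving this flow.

0.00707

Cross-sectional area A = 184 × 26.6 = 4894 m².
From Q = K·A·i, i = Q / (K·A) = 969 / (28.00 × 4894) = 0.007071.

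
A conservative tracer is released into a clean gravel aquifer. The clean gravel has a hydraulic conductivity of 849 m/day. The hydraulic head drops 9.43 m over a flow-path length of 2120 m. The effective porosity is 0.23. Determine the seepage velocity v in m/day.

16.4

Hydraulic gradient i = Δh / L = 9.43 / 2120 = 0.004448.
Darcy flux q = K · i = 849.0 × 0.004448 = 3.776 m/day.
Seepage velocity v = q / n_e = 3.776 / 0.23 = 16.42 m/day.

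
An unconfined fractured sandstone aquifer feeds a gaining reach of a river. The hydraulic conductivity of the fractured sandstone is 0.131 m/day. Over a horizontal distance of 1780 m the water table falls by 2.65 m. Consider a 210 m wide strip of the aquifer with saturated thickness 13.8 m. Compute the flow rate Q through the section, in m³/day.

Cross-sectional area A = 210 × 13.8 = 2898 m².
Hydraulic gradient i = Δh / L = 2.65 / 1780 = 0.001489.
Darcy's law: Q = K · A · i = 0.1310 × 2898 × 0.001489 = 0.5652 m³/day.

0.565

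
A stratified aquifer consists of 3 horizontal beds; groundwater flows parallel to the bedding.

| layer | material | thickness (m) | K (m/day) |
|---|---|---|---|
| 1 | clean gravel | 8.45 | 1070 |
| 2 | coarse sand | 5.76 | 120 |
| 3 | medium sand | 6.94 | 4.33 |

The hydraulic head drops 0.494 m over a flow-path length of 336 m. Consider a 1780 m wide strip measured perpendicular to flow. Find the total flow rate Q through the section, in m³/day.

25500

Flow is parallel to layering, so each bed carries its own Darcy discharge and the transmissivities add.
Σ(K_i·b_i) = 1070×8.45 + 120×5.76 + 4.33×6.94 = 9763 m²/day.
Hydraulic gradient i = Δh / L = 0.494 / 336 = 0.001470.
Q = Σ(K_i·b_i) · W · i = 9763 × 1780 × 0.001470 = 25549 m³/day.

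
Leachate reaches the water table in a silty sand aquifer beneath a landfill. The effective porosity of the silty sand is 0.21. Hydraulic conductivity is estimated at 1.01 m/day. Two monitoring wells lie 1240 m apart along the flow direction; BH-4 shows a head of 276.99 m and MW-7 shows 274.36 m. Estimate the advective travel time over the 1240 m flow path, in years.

333

Hydraulic gradient i = (276.99 − 274.36) / 1240 = 2.63 / 1240 = 0.002121.
Darcy flux q = K · i = 1.010 × 0.002121 = 0.002142 m/day.
Seepage velocity v = q / n_e = 0.002142 / 0.21 = 0.01020 m/day.
Travel time t = L / v = 1240 / 0.01020 = 1.216e+05 days = 332.8 years.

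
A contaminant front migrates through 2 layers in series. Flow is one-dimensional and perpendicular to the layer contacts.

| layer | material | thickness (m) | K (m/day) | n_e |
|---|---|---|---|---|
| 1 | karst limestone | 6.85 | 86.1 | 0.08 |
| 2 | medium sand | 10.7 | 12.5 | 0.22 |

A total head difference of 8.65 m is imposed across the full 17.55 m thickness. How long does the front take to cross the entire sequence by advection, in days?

With flow normal to the layers, continuity requires the same specific discharge q through every layer.
Σ(b_i/K_i) = 6.85/86.1 + 10.7/12.5 = 0.9356 d.
q = Δh / Σ(b_i/K_i) = 8.65 / 0.9356 = 9.246 m/day.
In each layer the seepage velocity is v_i = q/n_i, so the layer transit time is t_i = b_i·n_i / q:
  layer 1 (karst limestone): t_1 = 6.85 × 0.08 / 9.246 = 0.05927 d
  layer 2 (medium sand): t_2 = 10.7 × 0.22 / 9.246 = 0.2546 d
Total t = Σ t_i = 0.3139 days.

0.314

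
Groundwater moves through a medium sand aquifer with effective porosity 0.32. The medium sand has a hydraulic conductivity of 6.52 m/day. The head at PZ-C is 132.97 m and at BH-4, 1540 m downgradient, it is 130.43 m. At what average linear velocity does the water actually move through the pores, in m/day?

Hydraulic gradient i = (132.97 − 130.43) / 1540 = 2.54 / 1540 = 0.001649.
Darcy flux q = K · i = 6.520 × 0.001649 = 0.01075 m/day.
Seepage velocity v = q / n_e = 0.01075 / 0.32 = 0.03361 m/day.

0.0336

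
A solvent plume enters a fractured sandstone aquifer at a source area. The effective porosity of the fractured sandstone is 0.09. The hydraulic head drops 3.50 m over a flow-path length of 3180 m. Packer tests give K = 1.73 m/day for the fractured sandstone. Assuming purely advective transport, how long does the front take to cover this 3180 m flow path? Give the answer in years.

Hydraulic gradient i = Δh / L = 3.50 / 3180 = 0.001101.
Darcy flux q = K · i = 1.730 × 0.001101 = 0.001904 m/day.
Seepage velocity v = q / n_e = 0.001904 / 0.09 = 0.02116 m/day.
Travel time t = L / v = 3180 / 0.02116 = 1.503e+05 days = 411.5 years.

412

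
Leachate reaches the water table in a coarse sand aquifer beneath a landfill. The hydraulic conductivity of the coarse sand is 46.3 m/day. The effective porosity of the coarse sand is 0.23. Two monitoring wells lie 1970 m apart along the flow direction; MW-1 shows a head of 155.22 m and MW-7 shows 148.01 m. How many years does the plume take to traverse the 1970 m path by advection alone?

7.32

Hydraulic gradient i = (155.22 − 148.01) / 1970 = 7.21 / 1970 = 0.003660.
Darcy flux q = K · i = 46.30 × 0.003660 = 0.1695 m/day.
Seepage velocity v = q / n_e = 0.1695 / 0.23 = 0.7368 m/day.
Travel time t = L / v = 1970 / 0.7368 = 2674 days = 7.321 years.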